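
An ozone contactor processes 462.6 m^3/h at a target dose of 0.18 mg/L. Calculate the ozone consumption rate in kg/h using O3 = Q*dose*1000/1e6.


O3 demand (mg/h) = Q * dose * 1000 = 462.6 * 0.18 * 1000 = 83268 mg/h
Convert mg to kg: 83268 / 1e6 = 0.083268 kg/h

0.083268 kg/h


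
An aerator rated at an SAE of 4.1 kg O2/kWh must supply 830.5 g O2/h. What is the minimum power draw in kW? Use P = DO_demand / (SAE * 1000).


SAE in g O2/kWh = 4.1 * 1000 = 4100 g/kWh
P = DO_demand / SAE_g = 830.5 / 4100 = 0.202561 kW

0.202561 kW


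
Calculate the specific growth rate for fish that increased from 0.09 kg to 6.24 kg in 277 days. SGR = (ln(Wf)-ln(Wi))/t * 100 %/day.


ln(W_f) = ln(6.24) = 1.8309802
ln(W_i) = ln(0.09) = -2.4079456
ln(W_f) - ln(W_i) = 1.8309802 - -2.4079456 = 4.2389258
SGR = 4.2389258 / 277 * 100 = 1.5303 %/day

1.5303 %/day


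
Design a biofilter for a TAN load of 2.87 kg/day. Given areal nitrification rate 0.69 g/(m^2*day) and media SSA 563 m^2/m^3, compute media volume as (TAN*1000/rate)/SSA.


A = 2.87*1000 / 0.69 = 4159.4203 m^2
V = 4159.4203 / 563 = 7.38796

7.38796 m^3


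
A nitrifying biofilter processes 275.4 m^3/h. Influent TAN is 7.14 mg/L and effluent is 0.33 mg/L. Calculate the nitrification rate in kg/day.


Concentration drop: TAN_in - TAN_out = 7.14 - 0.33 = 6.81 mg/L
Hourly TAN removed = Q * dTAN = 275.4 m^3/h * 6.81 mg/L = 1875.474 g/h  (m^3/h * mg/L = g/h)
Daily TAN removed = 1875.474 * 24 = 45011.376 g/day
Convert to kg/day: 45011.376 / 1000 = 45.011376 kg/day

45.011376 kg/day


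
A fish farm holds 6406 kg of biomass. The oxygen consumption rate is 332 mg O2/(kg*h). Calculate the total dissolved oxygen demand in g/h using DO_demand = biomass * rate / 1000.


Total O2 consumption (mg/h) = 6406 kg * 332 mg/(kg*h) = 2126792 mg/h
Convert to g/h: 2126792 / 1000 = 2126.792 g/h

2126.792 g/h


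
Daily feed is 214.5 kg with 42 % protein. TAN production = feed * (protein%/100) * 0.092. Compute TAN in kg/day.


Protein in feed = 214.5 * 42/100 = 90.09 kg/day
TAN = protein * 0.092 = 90.09 * 0.092 = 8.28828 kg/day

8.28828 kg/day


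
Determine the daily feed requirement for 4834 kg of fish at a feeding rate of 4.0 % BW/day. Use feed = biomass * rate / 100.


Feeding rate fraction = 4.0% / 100 = 0.04
Daily feed = 4834 kg * 0.04 = 193.36 kg/day

193.36 kg/day


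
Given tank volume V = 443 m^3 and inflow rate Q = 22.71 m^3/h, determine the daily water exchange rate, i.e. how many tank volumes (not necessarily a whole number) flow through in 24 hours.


Daily flow volume = 22.71 m^3/h * 24 h = 545.04 m^3/day
Exchanges = daily flow / tank volume = 545.04 / 443 = 1.23034 exchanges/day

1.23034 exchanges/day


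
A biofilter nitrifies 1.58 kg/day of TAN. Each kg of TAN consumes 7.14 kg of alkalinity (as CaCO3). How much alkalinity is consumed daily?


Alkalinity factor: 7.14 kg CaCO3 consumed per kg TAN nitrified
alk = 1.58 kg TAN * 7.14 = 11.2812 kg CaCO3/day

11.2812 kg CaCO3/day


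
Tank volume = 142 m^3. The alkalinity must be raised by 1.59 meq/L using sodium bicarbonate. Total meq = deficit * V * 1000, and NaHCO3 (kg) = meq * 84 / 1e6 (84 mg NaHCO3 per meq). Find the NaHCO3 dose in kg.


Tank volume in L = 142 m^3 * 1000 = 142000 L
Total meq required = 1.59 meq/L * 142000 L = 225780 meq
NaHCO3 mass = 225780 meq * 84 mg/meq / 1e6 = 18.9655 kg

18.9655 kg


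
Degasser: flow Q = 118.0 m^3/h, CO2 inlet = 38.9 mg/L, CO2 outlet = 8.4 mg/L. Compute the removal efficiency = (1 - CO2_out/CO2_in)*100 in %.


CO2_out / CO2_in = 8.4 / 38.9 = 0.2159383
Fraction remaining = 0.2159383
efficiency = (1 - 0.2159383) * 100 = 78.4062 %

78.4062 %


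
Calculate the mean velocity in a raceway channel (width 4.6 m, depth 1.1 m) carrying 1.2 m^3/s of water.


Cross-sectional area = W * d = 4.6 * 1.1 = 5.06 m^2
Velocity = Q / A = 1.2 / 5.06 = 0.237154 m/s

0.237154 m/s


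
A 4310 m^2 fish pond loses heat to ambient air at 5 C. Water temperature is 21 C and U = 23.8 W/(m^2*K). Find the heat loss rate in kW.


Temperature difference dT = 21 - 5 = 16 K
Heat loss (W) = U * A * dT = 23.8 * 4310 * 16 = 1641248 W
Convert to kW: 1641248 / 1000 = 1641.248 kW

1641.248 kW


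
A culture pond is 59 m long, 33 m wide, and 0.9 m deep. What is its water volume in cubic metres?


Base area = L * W = 59 * 33 = 1947 m^2
Volume = area * depth = 1947 * 0.9 = 1752.3 m^3

1752.3 m^3


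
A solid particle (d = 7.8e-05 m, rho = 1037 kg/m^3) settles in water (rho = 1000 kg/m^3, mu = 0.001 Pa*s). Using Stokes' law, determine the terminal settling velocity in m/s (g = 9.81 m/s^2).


Density difference: rho_p - rho_f = 1037 - 1000 = 37 kg/m^3
d^2 = (7.8e-05)^2 = 6.084e-09 m^2
Numerator = (rho_p - rho_f) * g * d^2 = 37 * 9.81 * 6.084e-09 = 2.2083095e-06
Denominator = 18 * mu = 18 * 0.001 = 0.018
v_s = 2.2083095e-06 / 0.018 = 1.22684e-04 m/s
Check: Re = rho_f * v_s * d / mu = 1000 * 1.22684e-04 * 7.8e-05 / 0.001 = 0.00957 < 1, so Stokes' law applies.

1.22684e-04 m/s


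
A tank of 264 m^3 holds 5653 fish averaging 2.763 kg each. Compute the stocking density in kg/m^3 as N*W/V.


Total biomass = 5653 fish * 2.763 kg = 15619.239 kg
Density = total biomass / volume = 15619.239 / 264 = 59.1638 kg/m^3

59.1638 kg/m^3


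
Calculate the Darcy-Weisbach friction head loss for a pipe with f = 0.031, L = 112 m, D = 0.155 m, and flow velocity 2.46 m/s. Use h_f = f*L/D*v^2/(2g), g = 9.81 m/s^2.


v^2 = 2.46^2 = 6.0516 m^2/s^2
L/D = 112/0.155 = 722.58065
h_f = f*(L/D)*v^2/(2g) = 0.031 * 722.58065 * 6.0516 / 19.62 = 6.90906 m

6.90906 m


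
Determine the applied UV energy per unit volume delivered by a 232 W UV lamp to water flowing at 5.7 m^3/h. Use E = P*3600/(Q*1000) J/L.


Energy delivered per hour = 232 W * 3600 s = 835200 J/h
Volume treated per hour = 5.7 m^3/h * 1000 = 5700 L/h
dose = 835200 / 5700 = 146.526 J/L

146.526 J/L


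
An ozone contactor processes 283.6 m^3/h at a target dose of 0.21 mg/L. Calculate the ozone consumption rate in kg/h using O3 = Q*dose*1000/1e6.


O3 demand (mg/h) = Q * dose * 1000 = 283.6 * 0.21 * 1000 = 59556 mg/h
Convert mg to kg: 59556 / 1e6 = 0.059556 kg/h

0.059556 kg/h


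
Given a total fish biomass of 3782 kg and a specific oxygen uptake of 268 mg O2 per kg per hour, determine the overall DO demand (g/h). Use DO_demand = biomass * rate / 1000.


Total O2 consumption (mg/h) = 3782 kg * 268 mg/(kg*h) = 1013576 mg/h
Convert to g/h: 1013576 / 1000 = 1013.576 g/h

1013.576 g/h


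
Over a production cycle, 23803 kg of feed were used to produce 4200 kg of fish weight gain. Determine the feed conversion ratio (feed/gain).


FCR = feed consumed / weight gained
FCR = 23803 kg / 4200 kg = 5.66738

5.66738


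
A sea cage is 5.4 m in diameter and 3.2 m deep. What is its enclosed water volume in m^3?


r = d/2 = 5.4/2 = 2.7 m
Base area = pi*r^2 = pi*2.7^2 = 22.90221 m^2
Volume = 22.90221 * 3.2 = 73.2871 m^3

73.2871 m^3


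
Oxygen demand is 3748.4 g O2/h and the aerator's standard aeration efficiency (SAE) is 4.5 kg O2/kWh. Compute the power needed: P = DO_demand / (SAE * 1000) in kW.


SAE in g O2/kWh = 4.5 * 1000 = 4500 g/kWh
P = DO_demand / SAE_g = 3748.4 / 4500 = 0.832978 kW

0.832978 kW


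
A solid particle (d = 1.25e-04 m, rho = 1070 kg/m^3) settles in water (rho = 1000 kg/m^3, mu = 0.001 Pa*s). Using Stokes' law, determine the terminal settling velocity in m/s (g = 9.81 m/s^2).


Density difference: rho_p - rho_f = 1070 - 1000 = 70 kg/m^3
d^2 = (1.25e-04)^2 = 1.5625e-08 m^2
Numerator = (rho_p - rho_f) * g * d^2 = 70 * 9.81 * 1.5625e-08 = 1.0729688e-05
Denominator = 18 * mu = 18 * 0.001 = 0.018
v_s = 1.0729688e-05 / 0.018 = 5.96094e-04 m/s
Check: Re = rho_f * v_s * d / mu = 1000 * 5.96094e-04 * 1.25e-04 / 0.001 = 0.0745 < 1, so Stokes' law applies.

5.96094e-04 m/s


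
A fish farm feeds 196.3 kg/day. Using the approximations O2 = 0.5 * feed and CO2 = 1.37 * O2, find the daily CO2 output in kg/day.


O2 = 196.3 * 0.5 = 98.15
CO2 = 98.15 * 1.37 = 134.4655

134.4655 kg/day


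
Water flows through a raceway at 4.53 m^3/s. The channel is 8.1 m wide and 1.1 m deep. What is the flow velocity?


Cross-sectional area = W * d = 8.1 * 1.1 = 8.91 m^2
Velocity = Q / A = 4.53 / 8.91 = 0.508418 m/s

0.508418 m/s


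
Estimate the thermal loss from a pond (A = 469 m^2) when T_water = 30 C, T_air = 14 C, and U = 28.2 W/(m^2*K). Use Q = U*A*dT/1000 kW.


Temperature difference dT = 30 - 14 = 16 K
Heat loss (W) = U * A * dT = 28.2 * 469 * 16 = 211612.8 W
Convert to kW: 211612.8 / 1000 = 211.6128 kW

211.6128 kW


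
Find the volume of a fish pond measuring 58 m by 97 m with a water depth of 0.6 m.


Base area = L * W = 58 * 97 = 5626 m^2
Volume = area * depth = 5626 * 0.6 = 3375.6 m^3

3375.6 m^3


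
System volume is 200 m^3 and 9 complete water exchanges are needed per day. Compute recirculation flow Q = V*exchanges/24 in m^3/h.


Daily recirculation volume = 200 m^3 * 9 = 1800 m^3/day
Flow rate Q = daily volume / 24 h = 1800 / 24 = 75 m^3/h

75 m^3/h


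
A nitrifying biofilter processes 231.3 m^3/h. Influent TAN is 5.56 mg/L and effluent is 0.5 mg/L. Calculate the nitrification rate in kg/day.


Concentration drop: TAN_in - TAN_out = 5.56 - 0.5 = 5.06 mg/L
Hourly TAN removed = Q * dTAN = 231.3 m^3/h * 5.06 mg/L = 1170.378 g/h  (m^3/h * mg/L = g/h)
Daily TAN removed = 1170.378 * 24 = 28089.072 g/day
Convert to kg/day: 28089.072 / 1000 = 28.089072 kg/day

28.089072 kg/day


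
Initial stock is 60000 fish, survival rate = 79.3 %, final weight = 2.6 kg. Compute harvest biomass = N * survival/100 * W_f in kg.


Survivors = 60000 * 79.3/100 = 47580 fish
Harvest biomass = survivors * W_f = 47580 * 2.6 = 123708 kg

123708 kg


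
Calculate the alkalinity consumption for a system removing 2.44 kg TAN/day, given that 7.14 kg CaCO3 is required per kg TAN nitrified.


Alkalinity factor: 7.14 kg CaCO3 consumed per kg TAN nitrified
alk = 2.44 kg TAN * 7.14 = 17.4216 kg CaCO3/day

17.4216 kg CaCO3/day


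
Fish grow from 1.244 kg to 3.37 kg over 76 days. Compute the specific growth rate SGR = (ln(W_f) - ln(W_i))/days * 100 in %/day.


ln(W_f) = ln(3.37) = 1.2149127
ln(W_i) = ln(1.244) = 0.21833199
ln(W_f) - ln(W_i) = 1.2149127 - 0.21833199 = 0.99658071
SGR = 0.99658071 / 76 * 100 = 1.31129 %/day

1.31129 %/day


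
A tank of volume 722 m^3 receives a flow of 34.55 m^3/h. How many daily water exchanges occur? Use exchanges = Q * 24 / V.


Daily flow volume = 34.55 m^3/h * 24 h = 829.2 m^3/day
Exchanges = daily flow / tank volume = 829.2 / 722 = 1.14848 exchanges/day

1.14848 exchanges/day


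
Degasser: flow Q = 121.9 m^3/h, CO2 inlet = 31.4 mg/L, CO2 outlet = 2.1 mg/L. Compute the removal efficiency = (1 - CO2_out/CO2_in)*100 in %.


CO2_out / CO2_in = 2.1 / 31.4 = 0.066878981
Fraction remaining = 0.066878981
efficiency = (1 - 0.066878981) * 100 = 93.3121 %

93.3121 %


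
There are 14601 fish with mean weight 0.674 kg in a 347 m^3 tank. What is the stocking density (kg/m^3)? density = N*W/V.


Total biomass = 14601 fish * 0.674 kg = 9841.074 kg
Density = total biomass / volume = 9841.074 / 347 = 28.3604 kg/m^3

28.3604 kg/m^3


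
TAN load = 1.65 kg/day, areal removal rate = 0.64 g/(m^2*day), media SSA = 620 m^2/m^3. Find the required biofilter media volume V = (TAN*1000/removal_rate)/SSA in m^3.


A = 1.65*1000 / 0.64 = 2578.125 m^2
V = 2578.125 / 620 = 4.15827

4.15827 m^3


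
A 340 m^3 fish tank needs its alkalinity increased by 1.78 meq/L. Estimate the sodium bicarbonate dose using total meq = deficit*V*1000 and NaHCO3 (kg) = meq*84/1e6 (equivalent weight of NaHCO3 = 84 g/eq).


Tank volume in L = 340 m^3 * 1000 = 340000 L
Total meq required = 1.78 meq/L * 340000 L = 605200 meq
NaHCO3 mass = 605200 meq * 84 mg/meq / 1e6 = 50.8368 kg

50.8368 kg


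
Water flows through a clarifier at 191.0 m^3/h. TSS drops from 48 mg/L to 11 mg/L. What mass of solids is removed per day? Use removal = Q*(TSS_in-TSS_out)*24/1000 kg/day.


Concentration drop: TSS_in - TSS_out = 48 - 11 = 37 mg/L
Hourly solids removed = Q * dTSS = 191.0 m^3/h * 37 mg/L = 7067 g/h  (m^3/h * mg/L = g/h)
Daily solids removed = 7067 * 24 = 169608 g/day
Convert g to kg: 169608 / 1000 = 169.608 kg/day

169.608 kg/day


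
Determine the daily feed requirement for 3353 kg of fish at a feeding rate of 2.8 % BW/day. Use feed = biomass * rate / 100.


Feeding rate fraction = 2.8% / 100 = 0.028
Daily feed = 3353 kg * 0.028 = 93.884 kg/day

93.884 kg/day


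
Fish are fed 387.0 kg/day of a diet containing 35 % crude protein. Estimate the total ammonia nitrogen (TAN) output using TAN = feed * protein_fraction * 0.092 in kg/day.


Protein in feed = 387.0 * 35/100 = 135.45 kg/day
TAN = protein * 0.092 = 135.45 * 0.092 = 12.4614 kg/day

12.4614 kg/day


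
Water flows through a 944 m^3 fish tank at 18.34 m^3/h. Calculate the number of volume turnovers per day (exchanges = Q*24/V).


Daily flow volume = 18.34 m^3/h * 24 h = 440.16 m^3/day
Exchanges = daily flow / tank volume = 440.16 / 944 = 0.466271 exchanges/day

0.466271 exchanges/day


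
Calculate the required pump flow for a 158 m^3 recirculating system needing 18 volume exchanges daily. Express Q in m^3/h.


Daily recirculation volume = 158 m^3 * 18 = 2844 m^3/day
Flow rate Q = daily volume / 24 h = 2844 / 24 = 118.5 m^3/h

118.5 m^3/h


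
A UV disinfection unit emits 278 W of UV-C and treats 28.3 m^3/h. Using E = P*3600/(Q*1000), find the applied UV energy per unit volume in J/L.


Energy delivered per hour = 278 W * 3600 s = 1000800 J/h
Volume treated per hour = 28.3 m^3/h * 1000 = 28300 L/h
dose = 1000800 / 28300 = 35.364 J/L

35.364 J/L


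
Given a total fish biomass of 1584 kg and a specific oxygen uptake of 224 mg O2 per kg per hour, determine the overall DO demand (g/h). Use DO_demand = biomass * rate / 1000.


Total O2 consumption (mg/h) = 1584 kg * 224 mg/(kg*h) = 354816 mg/h
Convert to g/h: 354816 / 1000 = 354.816 g/h

354.816 g/h


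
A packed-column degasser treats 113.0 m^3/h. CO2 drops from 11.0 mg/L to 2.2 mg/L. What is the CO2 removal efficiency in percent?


CO2_out / CO2_in = 2.2 / 11.0 = 0.2
Fraction remaining = 0.2
efficiency = (1 - 0.2) * 100 = 80 %

80 %


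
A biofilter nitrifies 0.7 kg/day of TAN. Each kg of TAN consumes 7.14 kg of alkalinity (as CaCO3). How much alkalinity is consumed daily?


Alkalinity factor: 7.14 kg CaCO3 consumed per kg TAN nitrified
alk = 0.7 kg TAN * 7.14 = 4.998 kg CaCO3/day

4.998 kg CaCO3/day


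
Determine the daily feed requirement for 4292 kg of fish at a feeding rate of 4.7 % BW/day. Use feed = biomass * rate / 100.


Feeding rate fraction = 4.7% / 100 = 0.047
Daily feed = 4292 kg * 0.047 = 201.724 kg/day

201.724 kg/day


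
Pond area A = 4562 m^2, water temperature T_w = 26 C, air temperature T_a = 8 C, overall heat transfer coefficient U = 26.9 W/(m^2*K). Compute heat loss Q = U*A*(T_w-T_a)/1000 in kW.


Temperature difference dT = 26 - 8 = 18 K
Heat loss (W) = U * A * dT = 26.9 * 4562 * 18 = 2208920.4 W
Convert to kW: 2208920.4 / 1000 = 2208.9204 kW

2208.9204 kW


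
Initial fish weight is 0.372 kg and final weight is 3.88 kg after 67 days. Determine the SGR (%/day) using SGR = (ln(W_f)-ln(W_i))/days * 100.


ln(W_f) = ln(3.88) = 1.3558352
ln(W_i) = ln(0.372) = -0.98886142
ln(W_f) - ln(W_i) = 1.3558352 - -0.98886142 = 2.3446966
SGR = 2.3446966 / 67 * 100 = 3.49955 %/day

3.49955 %/day


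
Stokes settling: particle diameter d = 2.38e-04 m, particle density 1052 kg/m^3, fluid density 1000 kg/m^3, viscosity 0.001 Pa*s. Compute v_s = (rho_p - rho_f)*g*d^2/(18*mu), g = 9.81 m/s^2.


Density difference: rho_p - rho_f = 1052 - 1000 = 52 kg/m^3
d^2 = (2.38e-04)^2 = 5.6644e-08 m^2
Numerator = (rho_p - rho_f) * g * d^2 = 52 * 9.81 * 5.6644e-08 = 2.8895237e-05
Denominator = 18 * mu = 18 * 0.001 = 0.018
v_s = 2.8895237e-05 / 0.018 = 0.00160529 m/s
Check: Re = rho_f * v_s * d / mu = 1000 * 0.00160529 * 2.38e-04 / 0.001 = 0.382 < 1, so Stokes' law applies.

0.00160529 m/s


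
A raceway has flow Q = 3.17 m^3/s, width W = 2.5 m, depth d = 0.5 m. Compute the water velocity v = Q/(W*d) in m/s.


Cross-sectional area = W * d = 2.5 * 0.5 = 1.25 m^2
Velocity = Q / A = 3.17 / 1.25 = 2.536 m/s

2.536 m/s


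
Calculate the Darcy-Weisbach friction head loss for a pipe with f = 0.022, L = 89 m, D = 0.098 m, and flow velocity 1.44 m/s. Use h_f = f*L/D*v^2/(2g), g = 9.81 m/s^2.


v^2 = 1.44^2 = 2.0736 m^2/s^2
L/D = 89/0.098 = 908.16327
h_f = f*(L/D)*v^2/(2g) = 0.022 * 908.16327 * 2.0736 / 19.62 = 2.1116 m

2.1116 m


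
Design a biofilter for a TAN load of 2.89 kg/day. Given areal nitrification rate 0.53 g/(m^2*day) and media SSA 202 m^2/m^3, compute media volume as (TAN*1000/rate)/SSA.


A = 2.89*1000 / 0.53 = 5452.8302 m^2
V = 5452.8302 / 202 = 26.9942

26.9942 m^3


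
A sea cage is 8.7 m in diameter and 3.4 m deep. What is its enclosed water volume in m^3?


r = d/2 = 8.7/2 = 4.35 m
Base area = pi*r^2 = pi*4.35^2 = 59.446787 m^2
Volume = 59.446787 * 3.4 = 202.119 m^3

202.119 m^3


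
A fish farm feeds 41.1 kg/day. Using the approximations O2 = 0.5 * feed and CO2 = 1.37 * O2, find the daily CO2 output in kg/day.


O2 = 41.1 * 0.5 = 20.55
CO2 = 20.55 * 1.37 = 28.1535

28.1535 kg/day


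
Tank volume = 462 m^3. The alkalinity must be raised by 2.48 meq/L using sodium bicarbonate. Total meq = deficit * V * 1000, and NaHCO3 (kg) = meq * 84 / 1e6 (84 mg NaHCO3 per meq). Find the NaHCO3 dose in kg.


Tank volume in L = 462 m^3 * 1000 = 462000 L
Total meq required = 2.48 meq/L * 462000 L = 1145760 meq
NaHCO3 mass = 1145760 meq * 84 mg/meq / 1e6 = 96.2438 kg

96.2438 kg


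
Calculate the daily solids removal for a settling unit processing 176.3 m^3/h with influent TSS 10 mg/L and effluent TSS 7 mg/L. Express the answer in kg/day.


Concentration drop: TSS_in - TSS_out = 10 - 7 = 3 mg/L
Hourly solids removed = Q * dTSS = 176.3 m^3/h * 3 mg/L = 528.9 g/h  (m^3/h * mg/L = g/h)
Daily solids removed = 528.9 * 24 = 12693.6 g/day
Convert g to kg: 12693.6 / 1000 = 12.6936 kg/day

12.6936 kg/day


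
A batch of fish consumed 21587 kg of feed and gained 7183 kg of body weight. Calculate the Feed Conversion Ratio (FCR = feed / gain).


FCR = feed consumed / weight gained
FCR = 21587 kg / 7183 kg = 3.00529

3.00529


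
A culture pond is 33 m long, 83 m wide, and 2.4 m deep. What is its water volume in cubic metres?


Base area = L * W = 33 * 83 = 2739 m^2
Volume = area * depth = 2739 * 2.4 = 6573.6 m^3

6573.6 m^3


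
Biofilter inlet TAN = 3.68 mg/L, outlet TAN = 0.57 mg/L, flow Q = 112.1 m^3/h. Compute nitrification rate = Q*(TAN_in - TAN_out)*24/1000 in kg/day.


Concentration drop: TAN_in - TAN_out = 3.68 - 0.57 = 3.11 mg/L
Hourly TAN removed = Q * dTAN = 112.1 m^3/h * 3.11 mg/L = 348.631 g/h  (m^3/h * mg/L = g/h)
Daily TAN removed = 348.631 * 24 = 8367.144 g/day
Convert to kg/day: 8367.144 / 1000 = 8.367144 kg/day

8.367144 kg/day


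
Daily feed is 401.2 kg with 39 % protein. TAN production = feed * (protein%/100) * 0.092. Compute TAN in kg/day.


Protein in feed = 401.2 * 39/100 = 156.468 kg/day
TAN = protein * 0.092 = 156.468 * 0.092 = 14.395056 kg/day

14.395056 kg/day


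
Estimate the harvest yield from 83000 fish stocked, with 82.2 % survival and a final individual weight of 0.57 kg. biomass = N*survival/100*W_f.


Survivors = 83000 * 82.2/100 = 68226 fish
Harvest biomass = survivors * W_f = 68226 * 0.57 = 38888.82 kg

38888.82 kg


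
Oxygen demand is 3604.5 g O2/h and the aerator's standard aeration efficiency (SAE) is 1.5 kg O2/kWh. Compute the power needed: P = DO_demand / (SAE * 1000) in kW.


SAE in g O2/kWh = 1.5 * 1000 = 1500 g/kWh
P = DO_demand / SAE_g = 3604.5 / 1500 = 2.403 kW

2.403 kW


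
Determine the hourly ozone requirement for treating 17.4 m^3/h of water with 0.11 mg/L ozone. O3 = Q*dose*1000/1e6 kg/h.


O3 demand (mg/h) = Q * dose * 1000 = 17.4 * 0.11 * 1000 = 1914 mg/h
Convert mg to kg: 1914 / 1e6 = 0.001914 kg/h

0.001914 kg/h


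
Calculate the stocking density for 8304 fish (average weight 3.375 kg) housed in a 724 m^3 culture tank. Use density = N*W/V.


Total biomass = 8304 fish * 3.375 kg = 28026 kg
Density = total biomass / volume = 28026 / 724 = 38.7099 kg/m^3

38.7099 kg/m^3


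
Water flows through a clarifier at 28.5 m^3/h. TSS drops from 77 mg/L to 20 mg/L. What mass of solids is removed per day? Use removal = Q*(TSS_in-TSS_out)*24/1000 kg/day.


Concentration drop: TSS_in - TSS_out = 77 - 20 = 57 mg/L
Hourly solids removed = Q * dTSS = 28.5 m^3/h * 57 mg/L = 1624.5 g/h  (m^3/h * mg/L = g/h)
Daily solids removed = 1624.5 * 24 = 38988 g/day
Convert g to kg: 38988 / 1000 = 38.988 kg/day

38.988 kg/day


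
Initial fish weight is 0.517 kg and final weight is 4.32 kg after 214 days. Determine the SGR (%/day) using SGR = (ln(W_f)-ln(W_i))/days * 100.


ln(W_f) = ln(4.32) = 1.4632554
ln(W_i) = ln(0.517) = -0.6597124
ln(W_f) - ln(W_i) = 1.4632554 - -0.6597124 = 2.1229678
SGR = 2.1229678 / 214 * 100 = 0.992041 %/day

0.992041 %/day


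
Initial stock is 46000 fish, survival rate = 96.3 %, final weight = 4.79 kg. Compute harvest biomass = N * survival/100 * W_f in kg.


Survivors = 46000 * 96.3/100 = 44298 fish
Harvest biomass = survivors * W_f = 44298 * 4.79 = 212187.42 kg

212187.42 kg


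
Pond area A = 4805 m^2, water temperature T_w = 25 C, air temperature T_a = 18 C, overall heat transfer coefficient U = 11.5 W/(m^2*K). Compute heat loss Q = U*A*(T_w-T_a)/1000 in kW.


Temperature difference dT = 25 - 18 = 7 K
Heat loss (W) = U * A * dT = 11.5 * 4805 * 7 = 386802.5 W
Convert to kW: 386802.5 / 1000 = 386.8025 kW

386.8025 kW


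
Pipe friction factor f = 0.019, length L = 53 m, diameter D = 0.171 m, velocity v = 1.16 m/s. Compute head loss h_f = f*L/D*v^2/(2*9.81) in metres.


v^2 = 1.16^2 = 1.3456 m^2/s^2
L/D = 53/0.171 = 309.94152
h_f = f*(L/D)*v^2/(2g) = 0.019 * 309.94152 * 1.3456 / 19.62 = 0.403878 m

0.403878 m


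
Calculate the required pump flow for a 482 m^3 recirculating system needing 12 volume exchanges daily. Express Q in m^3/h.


Daily recirculation volume = 482 m^3 * 12 = 5784 m^3/day
Flow rate Q = daily volume / 24 h = 5784 / 24 = 241 m^3/h

241 m^3/h


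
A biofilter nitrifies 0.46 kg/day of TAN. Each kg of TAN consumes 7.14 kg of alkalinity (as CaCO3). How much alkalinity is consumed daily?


Alkalinity factor: 7.14 kg CaCO3 consumed per kg TAN nitrified
alk = 0.46 kg TAN * 7.14 = 3.2844 kg CaCO3/day

3.2844 kg CaCO3/day


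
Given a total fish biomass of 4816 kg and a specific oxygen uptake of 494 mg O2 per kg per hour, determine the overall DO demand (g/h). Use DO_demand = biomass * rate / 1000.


Total O2 consumption (mg/h) = 4816 kg * 494 mg/(kg*h) = 2379104 mg/h
Convert to g/h: 2379104 / 1000 = 2379.104 g/h

2379.104 g/h


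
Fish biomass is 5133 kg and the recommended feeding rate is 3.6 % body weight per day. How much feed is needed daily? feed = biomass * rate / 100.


Feeding rate fraction = 3.6% / 100 = 0.036
Daily feed = 5133 kg * 0.036 = 184.788 kg/day

184.788 kg/day


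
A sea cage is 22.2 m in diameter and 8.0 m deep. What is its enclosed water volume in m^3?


r = d/2 = 22.2/2 = 11.1 m
Base area = pi*r^2 = pi*11.1^2 = 387.07563 m^2
Volume = 387.07563 * 8.0 = 3096.61 m^3

3096.61 m^3


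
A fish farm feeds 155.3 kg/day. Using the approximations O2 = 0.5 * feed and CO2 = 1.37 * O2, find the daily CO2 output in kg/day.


O2 = 155.3 * 0.5 = 77.65
CO2 = 77.65 * 1.37 = 106.3805

106.3805 kg/day


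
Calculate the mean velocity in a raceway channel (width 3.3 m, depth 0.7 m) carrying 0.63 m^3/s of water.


Cross-sectional area = W * d = 3.3 * 0.7 = 2.31 m^2
Velocity = Q / A = 0.63 / 2.31 = 0.272727 m/s

0.272727 m/s


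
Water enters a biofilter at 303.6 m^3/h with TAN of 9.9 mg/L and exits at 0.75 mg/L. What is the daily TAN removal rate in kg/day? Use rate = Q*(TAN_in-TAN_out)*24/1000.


Concentration drop: TAN_in - TAN_out = 9.9 - 0.75 = 9.15 mg/L
Hourly TAN removed = Q * dTAN = 303.6 m^3/h * 9.15 mg/L = 2777.94 g/h  (m^3/h * mg/L = g/h)
Daily TAN removed = 2777.94 * 24 = 66670.56 g/day
Convert to kg/day: 66670.56 / 1000 = 66.67056 kg/day

66.67056 kg/day


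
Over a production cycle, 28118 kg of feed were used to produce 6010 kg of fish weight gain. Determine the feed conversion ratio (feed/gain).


FCR = feed consumed / weight gained
FCR = 28118 kg / 6010 kg = 4.67854

4.67854


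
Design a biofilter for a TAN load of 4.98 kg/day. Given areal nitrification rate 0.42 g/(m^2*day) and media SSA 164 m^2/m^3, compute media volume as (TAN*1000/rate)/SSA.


A = 4.98*1000 / 0.42 = 11857.143 m^2
V = 11857.143 / 164 = 72.2997

72.2997 m^3


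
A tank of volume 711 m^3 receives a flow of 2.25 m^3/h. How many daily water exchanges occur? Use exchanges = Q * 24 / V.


Daily flow volume = 2.25 m^3/h * 24 h = 54 m^3/day
Exchanges = daily flow / tank volume = 54 / 711 = 0.0759494 exchanges/day

0.0759494 exchanges/day


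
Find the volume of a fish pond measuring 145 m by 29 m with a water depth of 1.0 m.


Base area = L * W = 145 * 29 = 4205 m^2
Volume = area * depth = 4205 * 1.0 = 4205 m^3

4205 m^3


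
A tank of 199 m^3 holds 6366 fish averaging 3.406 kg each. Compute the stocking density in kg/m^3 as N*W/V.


Total biomass = 6366 fish * 3.406 kg = 21682.596 kg
Density = total biomass / volume = 21682.596 / 199 = 108.958 kg/m^3

108.958 kg/m^3


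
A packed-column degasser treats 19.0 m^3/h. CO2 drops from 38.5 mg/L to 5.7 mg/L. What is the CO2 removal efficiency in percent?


CO2_out / CO2_in = 5.7 / 38.5 = 0.14805195
Fraction remaining = 0.14805195
efficiency = (1 - 0.14805195) * 100 = 85.1948 %

85.1948 %


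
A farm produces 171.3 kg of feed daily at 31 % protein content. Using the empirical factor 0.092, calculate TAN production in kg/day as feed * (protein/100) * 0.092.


Protein in feed = 171.3 * 31/100 = 53.103 kg/day
TAN = protein * 0.092 = 53.103 * 0.092 = 4.885476 kg/day

4.885476 kg/day


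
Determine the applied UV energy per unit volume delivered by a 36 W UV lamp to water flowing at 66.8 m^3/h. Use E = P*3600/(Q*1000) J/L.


Energy delivered per hour = 36 W * 3600 s = 129600 J/h
Volume treated per hour = 66.8 m^3/h * 1000 = 66800 L/h
dose = 129600 / 66800 = 1.94012 J/L

1.94012 J/L


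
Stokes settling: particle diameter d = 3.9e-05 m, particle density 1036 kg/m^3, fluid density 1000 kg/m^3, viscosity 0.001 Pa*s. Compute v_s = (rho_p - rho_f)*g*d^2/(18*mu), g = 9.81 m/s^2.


Density difference: rho_p - rho_f = 1036 - 1000 = 36 kg/m^3
d^2 = (3.9e-05)^2 = 1.521e-09 m^2
Numerator = (rho_p - rho_f) * g * d^2 = 36 * 9.81 * 1.521e-09 = 5.3715636e-07
Denominator = 18 * mu = 18 * 0.001 = 0.018
v_s = 5.3715636e-07 / 0.018 = 2.9842e-05 m/s
Check: Re = rho_f * v_s * d / mu = 1000 * 2.9842e-05 * 3.9e-05 / 0.001 = 0.00116 < 1, so Stokes' law applies.

2.9842e-05 m/s


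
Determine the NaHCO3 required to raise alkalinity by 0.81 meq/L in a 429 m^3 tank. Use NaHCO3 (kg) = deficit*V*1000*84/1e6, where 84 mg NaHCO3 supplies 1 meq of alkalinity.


Tank volume in L = 429 m^3 * 1000 = 429000 L
Total meq required = 0.81 meq/L * 429000 L = 347490 meq
NaHCO3 mass = 347490 meq * 84 mg/meq / 1e6 = 29.1892 kg

29.1892 kg


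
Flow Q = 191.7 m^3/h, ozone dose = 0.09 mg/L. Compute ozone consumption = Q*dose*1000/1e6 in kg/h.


O3 demand (mg/h) = Q * dose * 1000 = 191.7 * 0.09 * 1000 = 17253 mg/h
Convert mg to kg: 17253 / 1e6 = 0.017253 kg/h

0.017253 kg/h


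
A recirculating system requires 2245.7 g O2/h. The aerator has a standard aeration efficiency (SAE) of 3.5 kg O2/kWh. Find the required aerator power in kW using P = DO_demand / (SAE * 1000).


SAE in g O2/kWh = 3.5 * 1000 = 3500 g/kWh
P = DO_demand / SAE_g = 2245.7 / 3500 = 0.641629 kW

0.641629 kW


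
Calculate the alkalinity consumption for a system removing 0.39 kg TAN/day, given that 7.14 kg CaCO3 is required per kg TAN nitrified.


Alkalinity factor: 7.14 kg CaCO3 consumed per kg TAN nitrified
alk = 0.39 kg TAN * 7.14 = 2.7846 kg CaCO3/day

2.7846 kg CaCO3/day


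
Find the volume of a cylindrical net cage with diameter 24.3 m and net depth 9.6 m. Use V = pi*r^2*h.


r = d/2 = 24.3/2 = 12.15 m
Base area = pi*r^2 = pi*12.15^2 = 463.76976 m^2
Volume = 463.76976 * 9.6 = 4452.19 m^3

4452.19 m^3


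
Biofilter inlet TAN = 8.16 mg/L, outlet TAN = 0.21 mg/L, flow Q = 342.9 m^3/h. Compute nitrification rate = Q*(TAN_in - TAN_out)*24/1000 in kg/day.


Concentration drop: TAN_in - TAN_out = 8.16 - 0.21 = 7.95 mg/L
Hourly TAN removed = Q * dTAN = 342.9 m^3/h * 7.95 mg/L = 2726.055 g/h  (m^3/h * mg/L = g/h)
Daily TAN removed = 2726.055 * 24 = 65425.32 g/day
Convert to kg/day: 65425.32 / 1000 = 65.42532 kg/day

65.42532 kg/day


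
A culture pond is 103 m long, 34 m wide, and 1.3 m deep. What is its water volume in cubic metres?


Base area = L * W = 103 * 34 = 3502 m^2
Volume = area * depth = 3502 * 1.3 = 4552.6 m^3

4552.6 m^3


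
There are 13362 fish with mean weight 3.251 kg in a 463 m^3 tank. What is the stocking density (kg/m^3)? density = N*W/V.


Total biomass = 13362 fish * 3.251 kg = 43439.862 kg
Density = total biomass / volume = 43439.862 / 463 = 93.8226 kg/m^3

93.8226 kg/m^3


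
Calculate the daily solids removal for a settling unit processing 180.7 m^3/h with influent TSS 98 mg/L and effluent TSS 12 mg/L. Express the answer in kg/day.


Concentration drop: TSS_in - TSS_out = 98 - 12 = 86 mg/L
Hourly solids removed = Q * dTSS = 180.7 m^3/h * 86 mg/L = 15540.2 g/h  (m^3/h * mg/L = g/h)
Daily solids removed = 15540.2 * 24 = 372964.8 g/day
Convert g to kg: 372964.8 / 1000 = 372.9648 kg/day

372.9648 kg/day


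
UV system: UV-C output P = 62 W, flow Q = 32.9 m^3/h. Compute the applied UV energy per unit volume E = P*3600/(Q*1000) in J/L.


Energy delivered per hour = 62 W * 3600 s = 223200 J/h
Volume treated per hour = 32.9 m^3/h * 1000 = 32900 L/h
dose = 223200 / 32900 = 6.78419 J/L

6.78419 J/L


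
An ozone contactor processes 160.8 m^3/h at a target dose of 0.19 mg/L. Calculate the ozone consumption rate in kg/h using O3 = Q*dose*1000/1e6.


O3 demand (mg/h) = Q * dose * 1000 = 160.8 * 0.19 * 1000 = 30552 mg/h
Convert mg to kg: 30552 / 1e6 = 0.030552 kg/h

0.030552 kg/h


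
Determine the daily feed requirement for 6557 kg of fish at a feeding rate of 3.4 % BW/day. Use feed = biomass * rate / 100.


Feeding rate fraction = 3.4% / 100 = 0.034
Daily feed = 6557 kg * 0.034 = 222.938 kg/day

222.938 kg/day


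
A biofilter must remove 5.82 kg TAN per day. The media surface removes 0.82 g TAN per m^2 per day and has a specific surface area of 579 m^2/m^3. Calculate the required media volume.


A = 5.82*1000 / 0.82 = 7097.561 m^2
V = 7097.561 / 579 = 12.2583

12.2583 m^3


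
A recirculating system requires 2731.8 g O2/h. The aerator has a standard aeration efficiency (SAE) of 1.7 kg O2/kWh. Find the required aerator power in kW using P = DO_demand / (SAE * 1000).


SAE in g O2/kWh = 1.7 * 1000 = 1700 g/kWh
P = DO_demand / SAE_g = 2731.8 / 1700 = 1.60694 kW

1.60694 kW


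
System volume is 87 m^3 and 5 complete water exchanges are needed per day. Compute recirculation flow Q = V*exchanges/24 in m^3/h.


Daily recirculation volume = 87 m^3 * 5 = 435 m^3/day
Flow rate Q = daily volume / 24 h = 435 / 24 = 18.125 m^3/h

18.125 m^3/h


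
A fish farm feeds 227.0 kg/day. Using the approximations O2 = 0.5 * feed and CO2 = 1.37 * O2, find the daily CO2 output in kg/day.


O2 = 227.0 * 0.5 = 113.5
CO2 = 113.5 * 1.37 = 155.495

155.495 kg/day


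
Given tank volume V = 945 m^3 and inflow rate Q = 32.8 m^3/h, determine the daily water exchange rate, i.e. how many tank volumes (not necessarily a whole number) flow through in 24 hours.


Daily flow volume = 32.8 m^3/h * 24 h = 787.2 m^3/day
Exchanges = daily flow / tank volume = 787.2 / 945 = 0.833016 exchanges/day

0.833016 exchanges/day


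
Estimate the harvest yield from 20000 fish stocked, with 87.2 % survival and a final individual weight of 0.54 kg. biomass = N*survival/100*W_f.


Survivors = 20000 * 87.2/100 = 17440 fish
Harvest biomass = survivors * W_f = 17440 * 0.54 = 9417.6 kg

9417.6 kg


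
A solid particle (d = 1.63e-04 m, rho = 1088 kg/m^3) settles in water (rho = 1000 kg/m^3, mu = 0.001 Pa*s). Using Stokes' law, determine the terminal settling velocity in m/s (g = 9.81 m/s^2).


Density difference: rho_p - rho_f = 1088 - 1000 = 88 kg/m^3
d^2 = (1.63e-04)^2 = 2.6569e-08 m^2
Numerator = (rho_p - rho_f) * g * d^2 = 88 * 9.81 * 2.6569e-08 = 2.2936486e-05
Denominator = 18 * mu = 18 * 0.001 = 0.018
v_s = 2.2936486e-05 / 0.018 = 0.00127425 m/s
Check: Re = rho_f * v_s * d / mu = 1000 * 0.00127425 * 1.63e-04 / 0.001 = 0.208 < 1, so Stokes' law applies.

0.00127425 m/s


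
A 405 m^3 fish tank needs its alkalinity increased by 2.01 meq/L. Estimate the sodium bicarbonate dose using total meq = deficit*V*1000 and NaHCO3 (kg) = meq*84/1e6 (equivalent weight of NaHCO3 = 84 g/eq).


Tank volume in L = 405 m^3 * 1000 = 405000 L
Total meq required = 2.01 meq/L * 405000 L = 814050 meq
NaHCO3 mass = 814050 meq * 84 mg/meq / 1e6 = 68.3802 kg

68.3802 kg


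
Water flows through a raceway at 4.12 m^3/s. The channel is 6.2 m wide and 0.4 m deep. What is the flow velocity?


Cross-sectional area = W * d = 6.2 * 0.4 = 2.48 m^2
Velocity = Q / A = 4.12 / 2.48 = 1.66129 m/s

1.66129 m/s


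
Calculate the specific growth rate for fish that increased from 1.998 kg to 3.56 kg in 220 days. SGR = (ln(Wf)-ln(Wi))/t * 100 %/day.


ln(W_f) = ln(3.56) = 1.2697605
ln(W_i) = ln(1.998) = 0.69214668
ln(W_f) - ln(W_i) = 1.2697605 - 0.69214668 = 0.57761382
SGR = 0.57761382 / 220 * 100 = 0.262552 %/day

0.262552 %/day


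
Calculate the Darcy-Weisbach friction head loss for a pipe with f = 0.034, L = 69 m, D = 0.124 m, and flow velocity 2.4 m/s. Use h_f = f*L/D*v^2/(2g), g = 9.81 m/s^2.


v^2 = 2.4^2 = 5.76 m^2/s^2
L/D = 69/0.124 = 556.45161
h_f = f*(L/D)*v^2/(2g) = 0.034 * 556.45161 * 5.76 / 19.62 = 5.55431 m

5.55431 m


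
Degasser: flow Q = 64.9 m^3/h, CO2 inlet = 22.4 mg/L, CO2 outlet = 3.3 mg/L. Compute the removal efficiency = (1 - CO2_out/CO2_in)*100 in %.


CO2_out / CO2_in = 3.3 / 22.4 = 0.14732143
Fraction remaining = 0.14732143
efficiency = (1 - 0.14732143) * 100 = 85.2679 %

85.2679 %


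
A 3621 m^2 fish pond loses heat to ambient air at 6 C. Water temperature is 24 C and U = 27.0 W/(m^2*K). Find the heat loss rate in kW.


Temperature difference dT = 24 - 6 = 18 K
Heat loss (W) = U * A * dT = 27.0 * 3621 * 18 = 1759806 W
Convert to kW: 1759806 / 1000 = 1759.806 kW

1759.806 kW


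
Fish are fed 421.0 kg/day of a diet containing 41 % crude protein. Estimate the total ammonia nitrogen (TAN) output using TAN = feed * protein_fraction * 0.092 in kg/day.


Protein in feed = 421.0 * 41/100 = 172.61 kg/day
TAN = protein * 0.092 = 172.61 * 0.092 = 15.88012 kg/day

15.88012 kg/day


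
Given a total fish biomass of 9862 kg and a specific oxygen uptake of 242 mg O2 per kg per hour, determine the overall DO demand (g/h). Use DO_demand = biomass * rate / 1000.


Total O2 consumption (mg/h) = 9862 kg * 242 mg/(kg*h) = 2386604 mg/h
Convert to g/h: 2386604 / 1000 = 2386.604 g/h

2386.604 g/h


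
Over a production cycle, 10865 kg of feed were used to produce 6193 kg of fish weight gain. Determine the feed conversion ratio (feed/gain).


FCR = feed consumed / weight gained
FCR = 10865 kg / 6193 kg = 1.7544

1.7544


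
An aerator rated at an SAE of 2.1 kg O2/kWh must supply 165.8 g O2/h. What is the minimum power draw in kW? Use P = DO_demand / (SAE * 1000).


SAE in g O2/kWh = 2.1 * 1000 = 2100 g/kWh
P = DO_demand / SAE_g = 165.8 / 2100 = 0.0789524 kW

0.0789524 kW


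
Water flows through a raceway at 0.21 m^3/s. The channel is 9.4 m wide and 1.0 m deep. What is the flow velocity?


Cross-sectional area = W * d = 9.4 * 1.0 = 9.4 m^2
Velocity = Q / A = 0.21 / 9.4 = 0.0223404 m/s

0.0223404 m/s


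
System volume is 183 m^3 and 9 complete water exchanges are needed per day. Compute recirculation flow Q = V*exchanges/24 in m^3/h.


Daily recirculation volume = 183 m^3 * 9 = 1647 m^3/day
Flow rate Q = daily volume / 24 h = 1647 / 24 = 68.625 m^3/h

68.625 m^3/h


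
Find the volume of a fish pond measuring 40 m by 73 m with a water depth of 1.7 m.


Base area = L * W = 40 * 73 = 2920 m^2
Volume = area * depth = 2920 * 1.7 = 4964 m^3

4964 m^3


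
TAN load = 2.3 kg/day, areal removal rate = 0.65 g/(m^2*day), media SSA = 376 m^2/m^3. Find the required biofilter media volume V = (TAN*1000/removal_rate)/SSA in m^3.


A = 2.3*1000 / 0.65 = 3538.4615 m^2
V = 3538.4615 / 376 = 9.4108

9.4108 m^3


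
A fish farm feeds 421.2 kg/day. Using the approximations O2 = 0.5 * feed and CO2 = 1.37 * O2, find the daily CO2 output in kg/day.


O2 = 421.2 * 0.5 = 210.6
CO2 = 210.6 * 1.37 = 288.522

288.522 kg/day


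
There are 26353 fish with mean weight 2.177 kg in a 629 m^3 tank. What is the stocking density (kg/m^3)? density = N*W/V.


Total biomass = 26353 fish * 2.177 kg = 57370.481 kg
Density = total biomass / volume = 57370.481 / 629 = 91.209 kg/m^3

91.209 kg/m^3


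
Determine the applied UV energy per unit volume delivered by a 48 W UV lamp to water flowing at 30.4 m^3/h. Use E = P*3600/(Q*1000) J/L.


Energy delivered per hour = 48 W * 3600 s = 172800 J/h
Volume treated per hour = 30.4 m^3/h * 1000 = 30400 L/h
dose = 172800 / 30400 = 5.68421 J/L

5.68421 J/L


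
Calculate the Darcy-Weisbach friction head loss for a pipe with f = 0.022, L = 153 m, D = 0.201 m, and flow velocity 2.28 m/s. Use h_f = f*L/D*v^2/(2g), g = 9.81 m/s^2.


v^2 = 2.28^2 = 5.1984 m^2/s^2
L/D = 153/0.201 = 761.19403
h_f = f*(L/D)*v^2/(2g) = 0.022 * 761.19403 * 5.1984 / 19.62 = 4.43699 m

4.43699 m


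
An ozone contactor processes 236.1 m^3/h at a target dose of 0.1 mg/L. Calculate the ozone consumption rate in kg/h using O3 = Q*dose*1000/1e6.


O3 demand (mg/h) = Q * dose * 1000 = 236.1 * 0.1 * 1000 = 23610 mg/h
Convert mg to kg: 23610 / 1e6 = 0.02361 kg/h

0.02361 kg/h


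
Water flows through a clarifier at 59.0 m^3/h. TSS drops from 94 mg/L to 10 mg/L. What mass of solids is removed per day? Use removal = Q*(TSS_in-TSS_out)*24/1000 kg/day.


Concentration drop: TSS_in - TSS_out = 94 - 10 = 84 mg/L
Hourly solids removed = Q * dTSS = 59.0 m^3/h * 84 mg/L = 4956 g/h  (m^3/h * mg/L = g/h)
Daily solids removed = 4956 * 24 = 118944 g/day
Convert g to kg: 118944 / 1000 = 118.944 kg/day

118.944 kg/day


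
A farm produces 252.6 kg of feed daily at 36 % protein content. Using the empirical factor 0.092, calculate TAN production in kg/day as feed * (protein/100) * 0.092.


Protein in feed = 252.6 * 36/100 = 90.936 kg/day
TAN = protein * 0.092 = 90.936 * 0.092 = 8.366112 kg/day

8.366112 kg/day


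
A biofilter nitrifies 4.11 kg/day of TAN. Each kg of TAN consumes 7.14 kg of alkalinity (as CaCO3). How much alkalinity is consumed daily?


Alkalinity factor: 7.14 kg CaCO3 consumed per kg TAN nitrified
alk = 4.11 kg TAN * 7.14 = 29.3454 kg CaCO3/day

29.3454 kg CaCO3/day


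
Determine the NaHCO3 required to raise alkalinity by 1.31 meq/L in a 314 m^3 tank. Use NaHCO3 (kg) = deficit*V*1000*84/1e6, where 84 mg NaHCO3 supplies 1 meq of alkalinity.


Tank volume in L = 314 m^3 * 1000 = 314000 L
Total meq required = 1.31 meq/L * 314000 L = 411340 meq
NaHCO3 mass = 411340 meq * 84 mg/meq / 1e6 = 34.5526 kg

34.5526 kg


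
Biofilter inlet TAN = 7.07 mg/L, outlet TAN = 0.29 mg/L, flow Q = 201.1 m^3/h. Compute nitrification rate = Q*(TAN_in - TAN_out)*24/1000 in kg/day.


Concentration drop: TAN_in - TAN_out = 7.07 - 0.29 = 6.78 mg/L
Hourly TAN removed = Q * dTAN = 201.1 m^3/h * 6.78 mg/L = 1363.458 g/h  (m^3/h * mg/L = g/h)
Daily TAN removed = 1363.458 * 24 = 32722.992 g/day
Convert to kg/day: 32722.992 / 1000 = 32.722992 kg/day

32.722992 kg/day
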